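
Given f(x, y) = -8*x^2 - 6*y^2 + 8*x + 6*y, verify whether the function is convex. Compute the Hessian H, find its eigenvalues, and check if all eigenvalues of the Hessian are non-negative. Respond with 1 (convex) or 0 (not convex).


The Hessian of f(x,y) = -8*x^2 - 6*y^2 + 8*x + 6*y is:
H = [[-16, 0], [0, -12]]
Trace = -16 - 12 = -28
Determinant = -16*-12 - (0)^2 = 192
Discriminant = (-28)^2 - 4*192 = 16.0
Eigenvalues: lambda_1 = -16.0, lambda_2 = -12.0
The function is not convex.

0


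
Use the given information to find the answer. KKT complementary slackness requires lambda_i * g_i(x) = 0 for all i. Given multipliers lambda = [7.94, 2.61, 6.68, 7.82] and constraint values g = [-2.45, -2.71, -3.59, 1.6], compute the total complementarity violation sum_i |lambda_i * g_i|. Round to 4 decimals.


KKT complementary slackness check:
lambda_1 * g_1 = 7.94 * -2.45 = -19.453
lambda_2 * g_2 = 2.61 * -2.71 = -7.0731
lambda_3 * g_3 = 6.68 * -3.59 = -23.9812
lambda_4 * g_4 = 7.82 * 1.6 = 12.512
Total violation = 19.453 + 7.0731 + 23.9812 + 12.512 = 63.0193


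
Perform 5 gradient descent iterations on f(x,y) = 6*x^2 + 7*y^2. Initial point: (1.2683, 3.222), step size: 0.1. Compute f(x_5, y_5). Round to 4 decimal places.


Gradient descent on f(x,y) = 6*x^2 + 7*y^2.
Starting point: (1.2683, 3.222), alpha = 0.1
Step 1: grad_x = 2*6*1.2683 = 15.2196, grad_y = 2*7*3.222 = 45.108
  x_1 = 1.2683 - 0.1*15.2196 = -0.2537
  y_1 = 3.222 - 0.1*45.108 = -1.2888
Step 2: grad_x = 2*6*-0.2537 = -3.0439, grad_y = 2*7*-1.2888 = -18.0432
  x_2 = -0.2537 - 0.1*-3.0439 = 0.0507
  y_2 = -1.2888 - 0.1*-18.0432 = 0.5155
Step 3: grad_x = 2*6*0.0507 = 0.6088, grad_y = 2*7*0.5155 = 7.2173
  x_3 = 0.0507 - 0.1*0.6088 = -0.0101
  y_3 = 0.5155 - 0.1*7.2173 = -0.2062
Step 4: grad_x = 2*6*-0.0101 = -0.1218, grad_y = 2*7*-0.2062 = -2.8869
  x_4 = -0.0101 - 0.1*-0.1218 = 0.002
  y_4 = -0.2062 - 0.1*-2.8869 = 0.0825
Step 5: grad_x = 2*6*0.002 = 0.0244, grad_y = 2*7*0.0825 = 1.1548
  x_5 = 0.002 - 0.1*0.0244 = -0.0004
  y_5 = 0.0825 - 0.1*1.1548 = -0.033
f(-0.0004, -0.033) = 6*(-0.0004)^2 + 7*(-0.033)^2 = 0.0076


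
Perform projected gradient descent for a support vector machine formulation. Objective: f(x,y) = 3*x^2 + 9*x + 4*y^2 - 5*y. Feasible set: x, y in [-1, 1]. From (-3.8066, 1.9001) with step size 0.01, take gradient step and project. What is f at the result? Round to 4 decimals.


Step 1: Compute gradient at (-3.8066, 1.9001).
grad_x = 2*3*-3.8066 + 9 = -13.8396
grad_y = 2*4*1.9001 - 5 = 10.2008
Step 2: Gradient step.
x_raw = -3.8066 - 0.01*-13.8396 = -3.6682
y_raw = 1.9001 - 0.01*10.2008 = 1.7981
Step 3: Project onto [-1, 1].
x_proj = clip(-3.6682) = -1.0
y_proj = clip(1.7981) = 1.0
Step 4: Evaluate f.
f(-1.0, 1.0) = -7.0


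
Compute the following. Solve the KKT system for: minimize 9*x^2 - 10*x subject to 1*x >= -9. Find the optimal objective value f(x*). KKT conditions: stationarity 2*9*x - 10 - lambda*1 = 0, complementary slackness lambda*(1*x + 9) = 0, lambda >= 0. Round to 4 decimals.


Step 1: Try lambda = 0 (constraint inactive).
Stationarity: 2*9*x - 10 = 0
x* = 10/(2*9) = 5/9 = 0.5556 (rounded; the exact value 5/9 is used below)
Check constraint: 1*0.5556 = 0.5556 >= -9 -- satisfied.
Step 2: Compute optimal value.
f(x*) = 9*(5/9)^2 - 10*(5/9) = -2.7778


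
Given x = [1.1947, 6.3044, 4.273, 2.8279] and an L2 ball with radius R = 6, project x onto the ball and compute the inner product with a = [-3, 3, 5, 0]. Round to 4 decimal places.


Step 1: Compute ||x|| (intermediates to 6 decimals).
||x|| = sqrt(1.1947^2 + 6.3044^2 + 4.273^2 + 2.8279^2) = 8.211475
Step 2: Project.
Since ||x|| > R, scale = R/||x|| = 6/8.211475 = 0.730685, proj(x) = scale * x
proj(x) = [0.872949, 4.606531, 3.122217, 2.066304]
Step 3: Dot product.
a^T * proj(x) = -3*0.872949 + 3*4.606531 + 5*3.122217 + 0*2.066304 = 26.8118


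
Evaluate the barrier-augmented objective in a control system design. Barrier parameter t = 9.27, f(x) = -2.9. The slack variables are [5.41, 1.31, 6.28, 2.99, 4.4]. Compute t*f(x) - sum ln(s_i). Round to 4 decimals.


Step 1: Compute log-barrier.
ln values: [1.6882, 0.27, 1.8374, 1.0953, 1.4816]
phi = -(1.6882 + 0.27 + 1.8374 + 1.0953 + 1.4816) = -6.3725
Step 2: Compute augmented objective.
t*f(x) = 9.27*-2.9 = -26.883
Total = -26.883 - 6.3725 = -33.2555


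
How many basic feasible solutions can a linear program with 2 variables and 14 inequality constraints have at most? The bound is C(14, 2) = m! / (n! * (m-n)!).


Each vertex corresponds to some choice of n active constraints out of m, so the number of vertices is at most C(m, n) = m! / (n!(m-n)!).
m = 14, n = 2
Numerator: 14 * 13
Denominator: 2! = 2
C(14, 2) = 91


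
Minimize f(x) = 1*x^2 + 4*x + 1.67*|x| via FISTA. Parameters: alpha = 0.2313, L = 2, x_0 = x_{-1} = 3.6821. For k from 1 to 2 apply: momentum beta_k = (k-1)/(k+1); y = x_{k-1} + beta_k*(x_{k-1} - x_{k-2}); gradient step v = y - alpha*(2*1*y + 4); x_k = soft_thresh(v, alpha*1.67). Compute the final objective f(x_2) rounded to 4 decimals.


FISTA on f(x) = 1*x^2 + 4*x + 1.67*|x|
L = 2, alpha = 0.2313
Iteration 1: beta = 0.0, y = 3.6821 + 0.0*(3.6821 - 3.6821) = 3.6821
  grad(y) = 11.3642, v = y - alpha*grad = 1.0536
  prox(v) = soft_thresh(1.0536, 0.3863) = 0.6673
Iteration 2: beta = 0.3333, y = 0.6673 + 0.3333*(0.6673 - 3.6821) = -0.3376
  grad(y) = 3.3247, v = y - alpha*grad = -1.1067
  prox(v) = soft_thresh(-1.1067, 0.3863) = -0.7204
f(x_2) = 1*(-0.7204)^2 + 4*(-0.7204) + 1.67*|-0.7204| = -1.1595


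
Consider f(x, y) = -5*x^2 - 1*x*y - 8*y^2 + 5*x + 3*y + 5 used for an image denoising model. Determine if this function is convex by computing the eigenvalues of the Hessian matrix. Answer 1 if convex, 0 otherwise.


The Hessian of f(x,y) = -5*x^2 - 1*x*y - 8*y^2 + 5*x + 3*y + 5 is:
H = [[-10, -1], [-1, -16]]
Trace = -10 - 16 = -26
Determinant = -10*-16 - (-1)^2 = 159
Discriminant = (-26)^2 - 4*159 = 40.0
Eigenvalues: lambda_1 = -16.1623, lambda_2 = -9.8377
The function is not convex.

0


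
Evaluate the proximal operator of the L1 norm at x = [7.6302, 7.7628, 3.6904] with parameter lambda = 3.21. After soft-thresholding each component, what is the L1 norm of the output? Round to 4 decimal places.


Soft-thresholding with lambda = 3.21:
prox(7.6302) = sign(7.6302)*max(|7.6302| - 3.21, 0) = 4.4202
prox(7.7628) = sign(7.7628)*max(|7.7628| - 3.21, 0) = 4.5528
prox(3.6904) = sign(3.6904)*max(|3.6904| - 3.21, 0) = 0.4804
prox(x) = [4.4202, 4.5528, 0.4804]
||prox(x)||_1 = 4.4202 + 4.5528 + 0.4804 = 9.4534


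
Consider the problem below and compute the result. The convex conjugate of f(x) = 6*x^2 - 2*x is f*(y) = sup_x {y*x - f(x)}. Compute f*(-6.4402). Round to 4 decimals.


f*(y) = sup_x {y*x - a*x^2 - b*x} = sup_x {(y-b)*x - a*x^2}
FOC: (y - b) - 2a*x = 0 => x* = (y - b)/(2a)
x* = (-6.4402 + 2)/(2*6) = -0.37
f*(-6.4402) = (y-b)^2/(4a) = (-6.4402 + 2)^2/(4*6)
= 19.7154/24 = 0.8215


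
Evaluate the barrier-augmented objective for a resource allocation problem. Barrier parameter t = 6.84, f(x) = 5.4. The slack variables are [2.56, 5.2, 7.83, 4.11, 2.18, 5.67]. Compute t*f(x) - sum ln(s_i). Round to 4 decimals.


Step 1: Compute log-barrier.
ln values: [0.94, 1.6487, 2.058, 1.4134, 0.7793, 1.7352]
phi = -(0.94 + 1.6487 + 2.058 + 1.4134 + 0.7793 + 1.7352) = -8.5746
Step 2: Compute augmented objective.
t*f(x) = 6.84*5.4 = 36.936
Total = 36.936 - 8.5746 = 28.3614


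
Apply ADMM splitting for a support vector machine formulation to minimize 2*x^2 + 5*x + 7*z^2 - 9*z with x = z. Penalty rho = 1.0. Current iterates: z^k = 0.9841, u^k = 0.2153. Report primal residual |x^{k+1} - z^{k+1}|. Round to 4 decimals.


ADMM iteration with rho = 1.0, z^k = 0.9841, u^k = 0.2153
Step 1: x-update.
Minimize 2*x^2 + 5*x + (1.0/2)*(x - 0.9841 + 0.2153)^2
FOC: (2*2 + 1.0)*x = -5 + 1.0*(0.9841 - 0.2153)
x^{k+1} = -0.8462
Step 2: z-update.
Minimize 7*z^2 - 9*z + (1.0/2)*(-0.8462 - z + 0.2153)^2
FOC: (2*7 + 1.0)*z = 9 + 1.0*(-0.8462 + 0.2153)
z^{k+1} = 0.5579
Step 3: u-update.
u^{k+1} = 0.2153 - 0.8462 - 0.5579 = -1.1889
Step 4: Primal residual = |-0.8462 - 0.5579| = 1.4042


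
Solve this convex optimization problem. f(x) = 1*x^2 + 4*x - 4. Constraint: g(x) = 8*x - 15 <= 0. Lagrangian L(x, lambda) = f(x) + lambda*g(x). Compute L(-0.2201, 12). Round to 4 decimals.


Step 1: Evaluate f(x).
f(-0.2201) = 1*(-0.2201)^2 + 4*(-0.2201) - 4 = -4.832
Step 2: Evaluate g(x).
g(-0.2201) = 8*-0.2201 - 15 = -16.7608
Step 3: Compute Lagrangian.
L = -4.832 + 12*-16.7608 = -205.9616


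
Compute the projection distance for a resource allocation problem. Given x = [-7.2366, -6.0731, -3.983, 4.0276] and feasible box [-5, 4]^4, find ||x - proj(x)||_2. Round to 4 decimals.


Project each component onto [-5, 4].
clip(-7.2366) = -5.0, clip(-6.0731) = -5.0, clip(-3.983) = -3.983, clip(4.0276) = 4.0
Projection = [-5.0, -5.0, -3.983, 4.0]
Squared diffs: [5.0024, 1.1515, 0.0, 0.0008]
Distance = sqrt(6.1547) = 2.4809


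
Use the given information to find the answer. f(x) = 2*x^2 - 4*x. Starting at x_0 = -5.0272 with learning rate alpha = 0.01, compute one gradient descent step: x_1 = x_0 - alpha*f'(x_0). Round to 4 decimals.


We compute the gradient at x_0 and apply the update.
f'(x) = 4*x - 4
f'(-5.0272) = 4*-5.0272 - 4 = -24.1088
x_1 = -5.0272 - 0.01*-24.1088 = -4.7861


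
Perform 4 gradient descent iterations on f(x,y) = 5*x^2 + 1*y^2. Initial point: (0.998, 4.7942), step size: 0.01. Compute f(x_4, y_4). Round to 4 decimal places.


Gradient descent on f(x,y) = 5*x^2 + 1*y^2.
Starting point: (0.998, 4.7942), alpha = 0.01
Step 1: grad_x = 2*5*0.998 = 9.98, grad_y = 2*1*4.7942 = 9.5884
  x_1 = 0.998 - 0.01*9.98 = 0.8982
  y_1 = 4.7942 - 0.01*9.5884 = 4.6983
Step 2: grad_x = 2*5*0.8982 = 8.982, grad_y = 2*1*4.6983 = 9.3966
  x_2 = 0.8982 - 0.01*8.982 = 0.8084
  y_2 = 4.6983 - 0.01*9.3966 = 4.6043
Step 3: grad_x = 2*5*0.8084 = 8.0838, grad_y = 2*1*4.6043 = 9.2087
  x_3 = 0.8084 - 0.01*8.0838 = 0.7275
  y_3 = 4.6043 - 0.01*9.2087 = 4.5123
Step 4: grad_x = 2*5*0.7275 = 7.2754, grad_y = 2*1*4.5123 = 9.0245
  x_4 = 0.7275 - 0.01*7.2754 = 0.6548
  y_4 = 4.5123 - 0.01*9.0245 = 4.422
f(0.6548, 4.422) = 5*0.6548^2 + 1*4.422^2 = 21.698


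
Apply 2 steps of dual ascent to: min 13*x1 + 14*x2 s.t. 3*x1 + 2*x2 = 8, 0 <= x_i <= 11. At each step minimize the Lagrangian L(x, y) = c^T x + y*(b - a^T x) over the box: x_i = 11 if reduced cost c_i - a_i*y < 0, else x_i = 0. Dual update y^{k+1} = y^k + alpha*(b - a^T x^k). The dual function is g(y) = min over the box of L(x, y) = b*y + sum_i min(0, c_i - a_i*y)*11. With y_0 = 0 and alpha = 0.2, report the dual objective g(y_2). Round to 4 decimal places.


Dual ascent for LP: min 13*x1 + 14*x2, 3*x1 + 2*x2 = 8, 0 <= x_i <= 11
Step 1: y^k = 0.0, reduced costs: (13.0, 14.0)
  x^k = (0.0, 0.0), subgradient = b - a^T x = 8.0
  y^{k+1} = 0.0 + 0.2*8.0 = 1.6
Step 2: y^k = 1.6, reduced costs: (8.2, 10.8)
  x^k = (0.0, 0.0), subgradient = b - a^T x = 8.0
  y^{k+1} = 1.6 + 0.2*8.0 = 3.2
Dual objective at y_2 = 3.2: reduced costs (3.4, 7.6), box minimizer x = (0.0, 0.0)
g(y_2) = b*y + (c1 - a1*y)*x1 + (c2 - a2*y)*x2 = 8*3.2 + 3.4*0.0 + 7.6*0.0 = 25.6 + 0.0 + 0.0 = 25.6


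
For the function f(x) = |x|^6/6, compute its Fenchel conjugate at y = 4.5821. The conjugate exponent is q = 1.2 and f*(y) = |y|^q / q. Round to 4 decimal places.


The conjugate exponent q satisfies 1/p + 1/q = 1.
p = 6, so q = 6/(6 - 1) = 1.2
|y|^q = 4.5821^1.2 = 6.2127
f*(4.5821) = 6.2127 / 1.2 = 5.1772


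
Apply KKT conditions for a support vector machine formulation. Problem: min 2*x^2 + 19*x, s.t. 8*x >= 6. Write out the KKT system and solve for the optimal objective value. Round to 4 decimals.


Step 1: Try lambda = 0 (constraint inactive).
x_unc = -19/(2*2) = -4.75
Check: 8*-4.75 = -38.0 < 6 -- violated!
Step 2: Constraint must be active: 8*x = 6
x* = 6/8 = 0.75
lambda = (2*2*0.75 + 19)/8 = 2.75
Step 3: Compute optimal value.
f(x*) = 2*0.75^2 + 19*0.75 = 15.375


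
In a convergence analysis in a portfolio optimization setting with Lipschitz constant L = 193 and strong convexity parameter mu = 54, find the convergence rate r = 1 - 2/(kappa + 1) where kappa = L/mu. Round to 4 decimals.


Step 1: Compute the condition number.
kappa = L/mu = 193/54 = 3.5741
Step 2: Compute the convergence rate.
r = 1 - 2/(kappa + 1) = 1 - 2*mu/(L + mu) = (L - mu)/(L + mu) = 139/247 = 0.5628


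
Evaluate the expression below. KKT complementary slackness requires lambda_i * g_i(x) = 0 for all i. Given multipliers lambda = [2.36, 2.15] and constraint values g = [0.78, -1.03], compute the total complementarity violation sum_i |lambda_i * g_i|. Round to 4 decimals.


KKT complementary slackness check:
lambda_1 * g_1 = 2.36 * 0.78 = 1.8408
lambda_2 * g_2 = 2.15 * -1.03 = -2.2145
Total violation = 1.8408 + 2.2145 = 4.0553


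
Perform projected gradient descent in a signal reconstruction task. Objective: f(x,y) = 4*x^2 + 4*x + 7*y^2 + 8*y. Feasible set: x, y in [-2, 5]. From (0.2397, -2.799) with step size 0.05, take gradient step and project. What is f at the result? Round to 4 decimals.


Step 1: Compute gradient at (0.2397, -2.799).
grad_x = 2*4*0.2397 + 4 = 5.9176
grad_y = 2*7*-2.799 + 8 = -31.186
Step 2: Gradient step.
x_raw = 0.2397 - 0.05*5.9176 = -0.0562
y_raw = -2.799 - 0.05*-31.186 = -1.2397
Step 3: Project onto [-2, 5].
x_proj = clip(-0.0562) = -0.0562
y_proj = clip(-1.2397) = -1.2397
Step 4: Evaluate f.
f(-0.0562, -1.2397) = 0.6283


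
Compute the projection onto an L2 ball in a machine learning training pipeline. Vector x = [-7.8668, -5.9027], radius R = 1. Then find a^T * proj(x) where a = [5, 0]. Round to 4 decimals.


Step 1: Compute ||x|| (intermediates to 6 decimals).
||x|| = sqrt((-7.8668)^2 + (-5.9027)^2) = 9.83506
Step 2: Project.
Since ||x|| > R, scale = R/||x|| = 1/9.83506 = 0.101677, proj(x) = scale * x
proj(x) = [-0.799873, -0.600169]
Step 3: Dot product.
a^T * proj(x) = 5*(-0.799873) + 0*(-0.600169) = -3.9994


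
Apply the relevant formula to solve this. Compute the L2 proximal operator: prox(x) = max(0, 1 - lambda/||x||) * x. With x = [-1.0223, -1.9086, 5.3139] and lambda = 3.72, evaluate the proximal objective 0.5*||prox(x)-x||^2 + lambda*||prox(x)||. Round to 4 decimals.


Step 1: Compute ||x||.
||x|| = 5.7381
Step 2: Compute scaling factor.
scale = max(0, 1 - 3.72/5.7381) = 0.3517
Step 3: prox(x) = [-0.3595, -0.6713, 1.8689]
||prox(x)|| = 2.0181
Step 4: Proximal objective.
0.5*||prox-x||^2 = 6.9192
lambda*||prox|| = 7.5073
Total = 14.4264


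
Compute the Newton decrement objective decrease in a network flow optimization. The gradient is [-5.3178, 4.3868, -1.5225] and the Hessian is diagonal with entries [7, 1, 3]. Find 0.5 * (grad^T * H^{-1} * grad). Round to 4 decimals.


Step 1: H is diagonal, so H^(-1) * g = [-0.7597, 4.3868, -0.5075].
Step 2: g^T H^(-1) g = sum_i g_i^2 / H_ii
  = (-5.3178)^2/7 + (4.3868)^2/1 + (-1.5225)^2/3
  = 4.0399 + 19.244 + 0.7727 = 24.0565
Step 3: Objective decrease = 0.5 * g^T H^(-1) g = 12.0283


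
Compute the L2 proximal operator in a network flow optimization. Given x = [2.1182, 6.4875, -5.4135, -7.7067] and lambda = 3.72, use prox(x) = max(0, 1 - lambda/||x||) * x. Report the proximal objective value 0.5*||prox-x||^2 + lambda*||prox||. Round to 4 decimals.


Step 1: Compute ||x||.
||x|| = 11.6307
Step 2: Compute scaling factor.
scale = max(0, 1 - 3.72/11.6307) = 0.6802
Step 3: prox(x) = [1.4407, 4.4125, -3.682, -5.2418]
||prox(x)|| = 7.9107
Step 4: Proximal objective.
0.5*||prox-x||^2 = 6.9192
lambda*||prox|| = 29.4278
Total = 36.3471


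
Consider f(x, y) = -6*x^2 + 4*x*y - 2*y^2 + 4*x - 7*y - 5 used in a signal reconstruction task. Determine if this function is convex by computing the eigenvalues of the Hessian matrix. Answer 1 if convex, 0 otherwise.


The Hessian of f(x,y) = -6*x^2 + 4*x*y - 2*y^2 + 4*x - 7*y - 5 is:
H = [[-12, 4], [4, -4]]
Trace = -12 - 4 = -16
Determinant = -12*-4 - (4)^2 = 32
Discriminant = (-16)^2 - 4*32 = 128.0
Eigenvalues: lambda_1 = -13.6569, lambda_2 = -2.3431
The function is not convex.

0


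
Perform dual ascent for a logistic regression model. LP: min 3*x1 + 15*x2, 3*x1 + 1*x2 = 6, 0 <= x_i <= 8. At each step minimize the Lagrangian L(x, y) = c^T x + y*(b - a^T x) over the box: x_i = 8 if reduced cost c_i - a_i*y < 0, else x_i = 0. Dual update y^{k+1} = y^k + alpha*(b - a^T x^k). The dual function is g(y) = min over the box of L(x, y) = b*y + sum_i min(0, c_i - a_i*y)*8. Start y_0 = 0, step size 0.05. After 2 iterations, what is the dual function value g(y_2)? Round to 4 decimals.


Dual ascent for LP: min 3*x1 + 15*x2, 3*x1 + 1*x2 = 6, 0 <= x_i <= 8
Step 1: y^k = 0.0, reduced costs: (3.0, 15.0)
  x^k = (0.0, 0.0), subgradient = b - a^T x = 6.0
  y^{k+1} = 0.0 + 0.05*6.0 = 0.3
Step 2: y^k = 0.3, reduced costs: (2.1, 14.7)
  x^k = (0.0, 0.0), subgradient = b - a^T x = 6.0
  y^{k+1} = 0.3 + 0.05*6.0 = 0.6
Dual objective at y_2 = 0.6: reduced costs (1.2, 14.4), box minimizer x = (0.0, 0.0)
g(y_2) = b*y + (c1 - a1*y)*x1 + (c2 - a2*y)*x2 = 6*0.6 + 1.2*0.0 + 14.4*0.0 = 3.6 + 0.0 + 0.0 = 3.6


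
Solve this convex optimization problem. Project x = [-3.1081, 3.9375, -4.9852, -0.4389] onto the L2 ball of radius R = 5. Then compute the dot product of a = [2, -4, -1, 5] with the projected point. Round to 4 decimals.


Step 1: Compute ||x|| (intermediates to 6 decimals).
||x|| = sqrt((-3.1081)^2 + 3.9375^2 + (-4.9852)^2 + (-0.4389)^2) = 7.085834
Step 2: Project.
Since ||x|| > R, scale = R/||x|| = 5/7.085834 = 0.705633, proj(x) = scale * x
proj(x) = [-2.193178, 2.77843, -3.517722, -0.309702]
Step 3: Dot product.
a^T * proj(x) = 2*(-2.193178) - 4*2.77843 - 1*(-3.517722) + 5*(-0.309702) = -13.5309


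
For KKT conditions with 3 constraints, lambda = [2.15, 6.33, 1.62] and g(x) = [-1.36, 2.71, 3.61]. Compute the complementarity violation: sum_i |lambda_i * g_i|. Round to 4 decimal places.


KKT complementary slackness check:
lambda_1 * g_1 = 2.15 * -1.36 = -2.924
lambda_2 * g_2 = 6.33 * 2.71 = 17.1543
lambda_3 * g_3 = 1.62 * 3.61 = 5.8482
Total violation = 2.924 + 17.1543 + 5.8482 = 25.9265


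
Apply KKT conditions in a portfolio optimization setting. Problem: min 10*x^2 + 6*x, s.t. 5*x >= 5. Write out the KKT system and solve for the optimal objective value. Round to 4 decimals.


Step 1: Try lambda = 0 (constraint inactive).
x_unc = -6/(2*10) = -0.3
Check: 5*-0.3 = -1.5 < 5 -- violated!
Step 2: Constraint must be active: 5*x = 5
x* = 5/5 = 1.0
lambda = (2*10*1.0 + 6)/5 = 5.2
Step 3: Compute optimal value.
f(x*) = 10*1.0^2 + 6*1.0 = 16.0


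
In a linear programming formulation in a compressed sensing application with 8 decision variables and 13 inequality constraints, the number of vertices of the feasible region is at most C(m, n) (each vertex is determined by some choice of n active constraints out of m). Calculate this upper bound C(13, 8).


Each vertex corresponds to some choice of n active constraints out of m, so the number of vertices is at most C(m, n) = m! / (n!(m-n)!).
m = 13, n = 8
Numerator: 13 * 12 * 11 * 10 * 9 * 8 * 7 * 6
Denominator: 8! = 40320
C(13, 8) = 1287


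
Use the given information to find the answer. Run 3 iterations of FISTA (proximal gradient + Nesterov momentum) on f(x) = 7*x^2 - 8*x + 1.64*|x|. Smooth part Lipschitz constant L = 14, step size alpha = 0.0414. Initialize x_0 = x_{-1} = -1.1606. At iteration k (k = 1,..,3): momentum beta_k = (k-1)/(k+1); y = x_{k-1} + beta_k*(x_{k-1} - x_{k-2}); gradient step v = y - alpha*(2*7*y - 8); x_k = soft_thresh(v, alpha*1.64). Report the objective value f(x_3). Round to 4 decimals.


FISTA on f(x) = 7*x^2 - 8*x + 1.64*|x|
L = 14, alpha = 0.0414
Iteration 1: beta = 0.0, y = -1.1606 + 0.0*(-1.1606 + 1.1606) = -1.1606
  grad(y) = -24.2484, v = y - alpha*grad = -0.1567
  prox(v) = soft_thresh(-0.1567, 0.0679) = -0.0888
Iteration 2: beta = 0.3333, y = -0.0888 + 0.3333*(-0.0888 + 1.1606) = 0.2684
  grad(y) = -4.2418, v = y - alpha*grad = 0.4441
  prox(v) = soft_thresh(0.4441, 0.0679) = 0.3762
Iteration 3: beta = 0.5, y = 0.3762 + 0.5*(0.3762 + 0.0888) = 0.6086
  grad(y) = 0.521, v = y - alpha*grad = 0.5871
  prox(v) = soft_thresh(0.5871, 0.0679) = 0.5192
f(x_3) = 7*0.5192^2 - 8*0.5192 + 1.64*|0.5192| = -1.4152


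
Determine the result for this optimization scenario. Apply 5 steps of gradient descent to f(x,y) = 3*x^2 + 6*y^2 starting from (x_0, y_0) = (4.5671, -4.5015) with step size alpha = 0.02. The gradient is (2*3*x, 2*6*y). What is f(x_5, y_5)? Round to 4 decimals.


Gradient descent on f(x,y) = 3*x^2 + 6*y^2.
Starting point: (4.5671, -4.5015), alpha = 0.02
Step 1: grad_x = 2*3*4.5671 = 27.4026, grad_y = 2*6*-4.5015 = -54.018
  x_1 = 4.5671 - 0.02*27.4026 = 4.019
  y_1 = -4.5015 - 0.02*-54.018 = -3.4211
Step 2: grad_x = 2*3*4.019 = 24.1143, grad_y = 2*6*-3.4211 = -41.0537
  x_2 = 4.019 - 0.02*24.1143 = 3.5368
  y_2 = -3.4211 - 0.02*-41.0537 = -2.6001
Step 3: grad_x = 2*3*3.5368 = 21.2206, grad_y = 2*6*-2.6001 = -31.2008
  x_3 = 3.5368 - 0.02*21.2206 = 3.1124
  y_3 = -2.6001 - 0.02*-31.2008 = -1.9761
Step 4: grad_x = 2*3*3.1124 = 18.6741, grad_y = 2*6*-1.9761 = -23.7126
  x_4 = 3.1124 - 0.02*18.6741 = 2.7389
  y_4 = -1.9761 - 0.02*-23.7126 = -1.5018
Step 5: grad_x = 2*3*2.7389 = 16.4332, grad_y = 2*6*-1.5018 = -18.0216
  x_5 = 2.7389 - 0.02*16.4332 = 2.4102
  y_5 = -1.5018 - 0.02*-18.0216 = -1.1414
f(2.4102, -1.1414) = 3*2.4102^2 + 6*(-1.1414)^2 = 25.2436


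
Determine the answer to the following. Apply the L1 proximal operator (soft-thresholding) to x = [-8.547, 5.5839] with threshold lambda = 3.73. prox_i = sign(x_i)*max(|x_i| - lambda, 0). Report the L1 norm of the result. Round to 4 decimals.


Soft-thresholding with lambda = 3.73:
prox(-8.547) = sign(-8.547)*max(|-8.547| - 3.73, 0) = -4.817
prox(5.5839) = sign(5.5839)*max(|5.5839| - 3.73, 0) = 1.8539
prox(x) = [-4.817, 1.8539]
||prox(x)||_1 = 4.817 + 1.8539 = 6.6709


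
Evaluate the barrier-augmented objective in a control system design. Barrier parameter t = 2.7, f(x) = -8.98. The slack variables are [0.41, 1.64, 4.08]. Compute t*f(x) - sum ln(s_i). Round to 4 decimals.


Step 1: Compute log-barrier.
ln values: [-0.8916, 0.4947, 1.4061]
phi = -(-0.8916 + 0.4947 + 1.4061) = -1.0092
Step 2: Compute augmented objective.
t*f(x) = 2.7*-8.98 = -24.246
Total = -24.246 - 1.0092 = -25.2552


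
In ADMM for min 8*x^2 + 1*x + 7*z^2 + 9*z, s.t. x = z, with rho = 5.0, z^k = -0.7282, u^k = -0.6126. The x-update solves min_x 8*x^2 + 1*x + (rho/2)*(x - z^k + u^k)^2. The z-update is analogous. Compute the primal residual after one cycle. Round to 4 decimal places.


ADMM iteration with rho = 5.0, z^k = -0.7282, u^k = -0.6126
Step 1: x-update.
Minimize 8*x^2 + 1*x + (5.0/2)*(x + 0.7282 - 0.6126)^2
FOC: (2*8 + 5.0)*x = -1 + 5.0*(-0.7282 + 0.6126)
x^{k+1} = -0.0751
Step 2: z-update.
Minimize 7*z^2 + 9*z + (5.0/2)*(-0.0751 - z - 0.6126)^2
FOC: (2*7 + 5.0)*z = -9 + 5.0*(-0.0751 - 0.6126)
z^{k+1} = -0.6547
Step 3: u-update.
u^{k+1} = -0.6126 - 0.0751 + 0.6547 = -0.0331
Step 4: Primal residual = |-0.0751 + 0.6547| = 0.5795


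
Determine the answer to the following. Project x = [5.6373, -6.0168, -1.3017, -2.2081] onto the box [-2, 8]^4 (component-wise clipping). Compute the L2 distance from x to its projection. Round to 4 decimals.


Project each component onto [-2, 8].
clip(5.6373) = 5.6373, clip(-6.0168) = -2.0, clip(-1.3017) = -1.3017, clip(-2.2081) = -2.0
Projection = [5.6373, -2.0, -1.3017, -2.0]
Squared diffs: [0.0, 16.1347, 0.0, 0.0433]
Distance = sqrt(16.178) = 4.0222


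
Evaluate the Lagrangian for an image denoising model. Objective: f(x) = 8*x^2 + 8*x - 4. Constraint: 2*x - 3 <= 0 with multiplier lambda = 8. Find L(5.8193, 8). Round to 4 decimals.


Step 1: Evaluate f(x).
f(5.8193) = 8*5.8193^2 + 8*5.8193 - 4 = 313.4684
Step 2: Evaluate g(x).
g(5.8193) = 2*5.8193 - 3 = 8.6386
Step 3: Compute Lagrangian.
L = 313.4684 + 8*8.6386 = 382.5772


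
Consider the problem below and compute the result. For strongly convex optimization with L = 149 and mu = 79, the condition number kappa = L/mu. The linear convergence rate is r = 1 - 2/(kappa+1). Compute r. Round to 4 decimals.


Step 1: Compute the condition number.
kappa = L/mu = 149/79 = 1.8861
Step 2: Compute the convergence rate.
r = 1 - 2/(kappa + 1) = 1 - 2*mu/(L + mu) = (L - mu)/(L + mu) = 70/228 = 0.307


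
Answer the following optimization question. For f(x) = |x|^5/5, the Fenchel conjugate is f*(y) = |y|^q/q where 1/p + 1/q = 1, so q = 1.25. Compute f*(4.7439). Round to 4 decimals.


The conjugate exponent q satisfies 1/p + 1/q = 1.
p = 5, so q = 5/(5 - 1) = 1.25
|y|^q = 4.7439^1.25 = 7.0012
f*(4.7439) = 7.0012 / 1.25 = 5.6009


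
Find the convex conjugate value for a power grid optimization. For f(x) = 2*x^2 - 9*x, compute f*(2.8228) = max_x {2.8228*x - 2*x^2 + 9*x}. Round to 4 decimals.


f*(y) = sup_x {y*x - a*x^2 - b*x} = sup_x {(y-b)*x - a*x^2}
FOC: (y - b) - 2a*x = 0 => x* = (y - b)/(2a)
x* = (2.8228 + 9)/(2*2) = 2.9557
f*(2.8228) = (y-b)^2/(4a) = (2.8228 + 9)^2/(4*2)
= 139.7786/8 = 17.4723


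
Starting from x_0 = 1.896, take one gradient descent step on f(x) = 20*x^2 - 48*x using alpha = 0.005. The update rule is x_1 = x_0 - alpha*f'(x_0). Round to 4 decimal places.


We compute the gradient at x_0 and apply the update.
f'(x) = 40*x - 48
f'(1.896) = 40*1.896 - 48 = 27.84
x_1 = 1.896 - 0.005*27.84 = 1.7568


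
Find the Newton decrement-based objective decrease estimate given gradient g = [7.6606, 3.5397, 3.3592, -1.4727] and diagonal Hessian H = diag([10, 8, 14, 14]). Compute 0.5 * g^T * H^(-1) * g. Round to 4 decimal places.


Step 1: H is diagonal, so H^(-1) * g = [0.7661, 0.4425, 0.2399, -0.1052].
Step 2: g^T H^(-1) g = sum_i g_i^2 / H_ii
  = (7.6606)^2/10 + (3.5397)^2/8 + (3.3592)^2/14 + (-1.4727)^2/14
  = 5.8685 + 1.5662 + 0.806 + 0.1549 = 8.3956
Step 3: Objective decrease = 0.5 * g^T H^(-1) g = 4.1978


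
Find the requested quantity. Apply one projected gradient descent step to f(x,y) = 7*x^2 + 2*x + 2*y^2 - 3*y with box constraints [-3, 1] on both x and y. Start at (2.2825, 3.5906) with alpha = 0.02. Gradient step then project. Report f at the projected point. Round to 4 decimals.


Step 1: Compute gradient at (2.2825, 3.5906).
grad_x = 2*7*2.2825 + 2 = 33.955
grad_y = 2*2*3.5906 - 3 = 11.3624
Step 2: Gradient step.
x_raw = 2.2825 - 0.02*33.955 = 1.6034
y_raw = 3.5906 - 0.02*11.3624 = 3.3634
Step 3: Project onto [-3, 1].
x_proj = clip(1.6034) = 1.0
y_proj = clip(3.3634) = 1.0
Step 4: Evaluate f.
f(1.0, 1.0) = 8.0


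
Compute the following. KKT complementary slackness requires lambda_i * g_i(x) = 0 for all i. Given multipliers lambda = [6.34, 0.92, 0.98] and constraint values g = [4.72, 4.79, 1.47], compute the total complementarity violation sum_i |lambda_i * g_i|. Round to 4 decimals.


KKT complementary slackness check:
lambda_1 * g_1 = 6.34 * 4.72 = 29.9248
lambda_2 * g_2 = 0.92 * 4.79 = 4.4068
lambda_3 * g_3 = 0.98 * 1.47 = 1.4406
Total violation = 29.9248 + 4.4068 + 1.4406 = 35.7722


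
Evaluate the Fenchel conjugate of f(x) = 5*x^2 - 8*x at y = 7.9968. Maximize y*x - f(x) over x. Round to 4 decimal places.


f*(y) = sup_x {y*x - a*x^2 - b*x} = sup_x {(y-b)*x - a*x^2}
FOC: (y - b) - 2a*x = 0 => x* = (y - b)/(2a)
x* = (7.9968 + 8)/(2*5) = 1.5997
f*(7.9968) = (y-b)^2/(4a) = (7.9968 + 8)^2/(4*5)
= 255.8976/20 = 12.7949


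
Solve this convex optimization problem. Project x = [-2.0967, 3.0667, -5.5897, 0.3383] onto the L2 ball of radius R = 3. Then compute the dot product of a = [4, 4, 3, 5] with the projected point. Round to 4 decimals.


Step 1: Compute ||x|| (intermediates to 6 decimals).
||x|| = sqrt((-2.0967)^2 + 3.0667^2 + (-5.5897)^2 + 0.3383^2) = 6.720119
Step 2: Project.
Since ||x|| > R, scale = R/||x|| = 3/6.720119 = 0.446421, proj(x) = scale * x
proj(x) = [-0.936011, 1.369039, -2.495359, 0.151024]
Step 3: Dot product.
a^T * proj(x) = 4*(-0.936011) + 4*1.369039 + 3*(-2.495359) + 5*0.151024 = -4.9988


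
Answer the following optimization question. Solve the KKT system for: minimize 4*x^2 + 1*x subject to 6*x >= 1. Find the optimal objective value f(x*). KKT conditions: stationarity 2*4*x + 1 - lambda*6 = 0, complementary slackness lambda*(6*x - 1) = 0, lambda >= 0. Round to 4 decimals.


Step 1: Try lambda = 0 (constraint inactive).
x_unc = -1/(2*4) = -0.125
Check: 6*-0.125 = -0.75 < 1 -- violated!
Step 2: Constraint must be active: 6*x = 1
x* = 1/6 = 0.1667 (rounded; the exact value 1/6 is used below)
lambda = (2*4*(1/6) + 1)/6 = 0.3889
Step 3: Compute optimal value.
f(x*) = 4*(1/6)^2 + 1*(1/6) = 0.2778


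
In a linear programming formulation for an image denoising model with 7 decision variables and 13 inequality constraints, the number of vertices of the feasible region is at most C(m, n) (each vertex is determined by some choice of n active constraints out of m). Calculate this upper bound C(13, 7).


Each vertex corresponds to some choice of n active constraints out of m, so the number of vertices is at most C(m, n) = m! / (n!(m-n)!).
m = 13, n = 7
Numerator: 13 * 12 * 11 * 10 * 9 * 8 * 7
Denominator: 7! = 5040
C(13, 7) = 1716


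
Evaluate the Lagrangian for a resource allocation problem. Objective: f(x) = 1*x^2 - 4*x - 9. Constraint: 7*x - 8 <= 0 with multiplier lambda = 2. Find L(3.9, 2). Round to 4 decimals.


Step 1: Evaluate f(x).
f(3.9) = 1*3.9^2 - 4*3.9 - 9 = -9.39
Step 2: Evaluate g(x).
g(3.9) = 7*3.9 - 8 = 19.3
Step 3: Compute Lagrangian.
L = -9.39 + 2*19.3 = 29.21


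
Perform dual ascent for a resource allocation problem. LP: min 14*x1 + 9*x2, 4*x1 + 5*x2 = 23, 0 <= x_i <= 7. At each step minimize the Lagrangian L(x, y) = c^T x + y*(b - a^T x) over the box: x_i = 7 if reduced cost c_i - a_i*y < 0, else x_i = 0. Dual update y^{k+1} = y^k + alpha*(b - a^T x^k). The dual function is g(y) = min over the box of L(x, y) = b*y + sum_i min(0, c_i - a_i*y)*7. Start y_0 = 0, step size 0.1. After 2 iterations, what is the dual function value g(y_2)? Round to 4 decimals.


Dual ascent for LP: min 14*x1 + 9*x2, 4*x1 + 5*x2 = 23, 0 <= x_i <= 7
Step 1: y^k = 0.0, reduced costs: (14.0, 9.0)
  x^k = (0.0, 0.0), subgradient = b - a^T x = 23.0
  y^{k+1} = 0.0 + 0.1*23.0 = 2.3
Step 2: y^k = 2.3, reduced costs: (4.8, -2.5)
  x^k = (0.0, 7.0), subgradient = b - a^T x = -12.0
  y^{k+1} = 2.3 + 0.1*-12.0 = 1.1
Dual objective at y_2 = 1.1: reduced costs (9.6, 3.5), box minimizer x = (0.0, 0.0)
g(y_2) = b*y + (c1 - a1*y)*x1 + (c2 - a2*y)*x2 = 23*1.1 + 9.6*0.0 + 3.5*0.0 = 25.3 + 0.0 + 0.0 = 25.3


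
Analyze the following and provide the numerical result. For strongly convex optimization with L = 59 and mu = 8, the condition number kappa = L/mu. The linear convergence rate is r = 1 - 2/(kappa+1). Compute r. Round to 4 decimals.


Step 1: Compute the condition number.
kappa = L/mu = 59/8 = 7.375
Step 2: Compute the convergence rate.
r = 1 - 2/(kappa + 1) = 1 - 2*mu/(L + mu) = (L - mu)/(L + mu) = 51/67 = 0.7612


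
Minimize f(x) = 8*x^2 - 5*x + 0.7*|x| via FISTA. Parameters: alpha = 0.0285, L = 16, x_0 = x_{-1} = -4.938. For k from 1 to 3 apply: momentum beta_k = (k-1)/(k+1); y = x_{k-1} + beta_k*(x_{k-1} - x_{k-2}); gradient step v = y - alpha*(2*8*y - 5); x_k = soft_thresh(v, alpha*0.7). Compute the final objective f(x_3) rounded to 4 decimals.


FISTA on f(x) = 8*x^2 - 5*x + 0.7*|x|
L = 16, alpha = 0.0285
Iteration 1: beta = 0.0, y = -4.938 + 0.0*(-4.938 + 4.938) = -4.938
  grad(y) = -84.008, v = y - alpha*grad = -2.5438
  prox(v) = soft_thresh(-2.5438, 0.02) = -2.5238
Iteration 2: beta = 0.3333, y = -2.5238 + 0.3333*(-2.5238 + 4.938) = -1.7191
  grad(y) = -32.5055, v = y - alpha*grad = -0.7927
  prox(v) = soft_thresh(-0.7927, 0.02) = -0.7727
Iteration 3: beta = 0.5, y = -0.7727 + 0.5*(-0.7727 + 2.5238) = 0.1028
  grad(y) = -3.3551, v = y - alpha*grad = 0.1984
  prox(v) = soft_thresh(0.1984, 0.02) = 0.1785
f(x_3) = 8*0.1785^2 - 5*0.1785 + 0.7*|0.1785| = -0.5126


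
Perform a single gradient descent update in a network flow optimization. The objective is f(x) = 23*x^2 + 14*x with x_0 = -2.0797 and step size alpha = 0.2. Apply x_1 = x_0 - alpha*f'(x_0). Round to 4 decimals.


We compute the gradient at x_0 and apply the update.
f'(x) = 46*x + 14
f'(-2.0797) = 46*-2.0797 + 14 = -81.6662
x_1 = -2.0797 - 0.2*-81.6662 = 14.2535


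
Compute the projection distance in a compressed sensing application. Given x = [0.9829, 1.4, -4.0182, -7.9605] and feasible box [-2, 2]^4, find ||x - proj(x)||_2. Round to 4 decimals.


Project each component onto [-2, 2].
clip(0.9829) = 0.9829, clip(1.4) = 1.4, clip(-4.0182) = -2.0, clip(-7.9605) = -2.0
Projection = [0.9829, 1.4, -2.0, -2.0]
Squared diffs: [0.0, 0.0, 4.0731, 35.5276]
Distance = sqrt(39.6007) = 6.2929


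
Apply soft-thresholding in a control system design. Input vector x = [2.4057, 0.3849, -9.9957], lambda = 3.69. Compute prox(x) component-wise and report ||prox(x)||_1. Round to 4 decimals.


Soft-thresholding with lambda = 3.69:
prox(2.4057) = sign(2.4057)*max(|2.4057| - 3.69, 0) = 0.0
prox(0.3849) = sign(0.3849)*max(|0.3849| - 3.69, 0) = 0.0
prox(-9.9957) = sign(-9.9957)*max(|-9.9957| - 3.69, 0) = -6.3057
prox(x) = [0.0, 0.0, -6.3057]
||prox(x)||_1 = 0.0 + 0.0 + 6.3057 = 6.3057


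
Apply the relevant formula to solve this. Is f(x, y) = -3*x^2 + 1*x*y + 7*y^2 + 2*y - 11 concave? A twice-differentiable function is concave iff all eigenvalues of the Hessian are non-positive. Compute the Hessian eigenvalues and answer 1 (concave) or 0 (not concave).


The Hessian of f(x,y) = -3*x^2 + 1*x*y + 7*y^2 + 2*y - 11 is:
H = [[-6, 1], [1, 14]]
Trace = -6 + 14 = 8
Determinant = -6*14 - (1)^2 = -85
Discriminant = (8)^2 - 4*-85 = 404.0
Eigenvalues: lambda_1 = -6.0499, lambda_2 = 14.0499
The function is not concave.

0


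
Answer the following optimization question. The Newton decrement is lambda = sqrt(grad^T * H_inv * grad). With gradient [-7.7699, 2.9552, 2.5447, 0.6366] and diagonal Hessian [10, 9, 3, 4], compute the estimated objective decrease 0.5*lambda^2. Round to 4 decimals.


Step 1: H is diagonal, so H^(-1) * g = [-0.777, 0.3284, 0.8482, 0.1592].
Step 2: g^T H^(-1) g = sum_i g_i^2 / H_ii
  = (-7.7699)^2/10 + (2.9552)^2/9 + (2.5447)^2/3 + (0.6366)^2/4
  = 6.0371 + 0.9704 + 2.1585 + 0.1013 = 9.2673
Step 3: Objective decrease = 0.5 * g^T H^(-1) g = 4.6337


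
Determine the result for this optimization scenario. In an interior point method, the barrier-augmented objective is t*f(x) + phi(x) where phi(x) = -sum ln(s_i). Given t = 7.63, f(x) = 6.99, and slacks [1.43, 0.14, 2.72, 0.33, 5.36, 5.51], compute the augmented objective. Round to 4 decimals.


Step 1: Compute log-barrier.
ln values: [0.3577, -1.9661, 1.0006, -1.1087, 1.679, 1.7066]
phi = -(0.3577 - 1.9661 + 1.0006 - 1.1087 + 1.679 + 1.7066) = -1.6691
Step 2: Compute augmented objective.
t*f(x) = 7.63*6.99 = 53.3337
Total = 53.3337 - 1.6691 = 51.6646


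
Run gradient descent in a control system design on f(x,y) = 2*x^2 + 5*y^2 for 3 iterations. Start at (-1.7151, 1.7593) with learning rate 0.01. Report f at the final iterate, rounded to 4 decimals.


Gradient descent on f(x,y) = 2*x^2 + 5*y^2.
Starting point: (-1.7151, 1.7593), alpha = 0.01
Step 1: grad_x = 2*2*-1.7151 = -6.8604, grad_y = 2*5*1.7593 = 17.593
  x_1 = -1.7151 - 0.01*-6.8604 = -1.6465
  y_1 = 1.7593 - 0.01*17.593 = 1.5834
Step 2: grad_x = 2*2*-1.6465 = -6.586, grad_y = 2*5*1.5834 = 15.8337
  x_2 = -1.6465 - 0.01*-6.586 = -1.5806
  y_2 = 1.5834 - 0.01*15.8337 = 1.425
Step 3: grad_x = 2*2*-1.5806 = -6.3225, grad_y = 2*5*1.425 = 14.2503
  x_3 = -1.5806 - 0.01*-6.3225 = -1.5174
  y_3 = 1.425 - 0.01*14.2503 = 1.2825
f(-1.5174, 1.2825) = 2*(-1.5174)^2 + 5*1.2825^2 = 12.8295


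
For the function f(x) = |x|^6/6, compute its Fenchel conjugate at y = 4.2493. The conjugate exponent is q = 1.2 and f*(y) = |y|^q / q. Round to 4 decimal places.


The conjugate exponent q satisfies 1/p + 1/q = 1.
p = 6, so q = 6/(6 - 1) = 1.2
|y|^q = 4.2493^1.2 = 5.6752
f*(4.2493) = 5.6752 / 1.2 = 4.7293


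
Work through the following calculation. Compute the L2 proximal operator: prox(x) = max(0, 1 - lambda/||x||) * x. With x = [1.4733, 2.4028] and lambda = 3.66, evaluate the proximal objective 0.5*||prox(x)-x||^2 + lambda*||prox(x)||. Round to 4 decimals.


Step 1: Compute ||x||.
||x|| = 2.8185
Step 2: Compute scaling factor.
scale = max(0, 1 - 3.66/2.8185) = 0.0
Step 3: prox(x) = [0.0, 0.0]
||prox(x)|| = 0.0
Step 4: Proximal objective.
0.5*||prox-x||^2 = 3.972
lambda*||prox|| = 0.0
Total = 3.972


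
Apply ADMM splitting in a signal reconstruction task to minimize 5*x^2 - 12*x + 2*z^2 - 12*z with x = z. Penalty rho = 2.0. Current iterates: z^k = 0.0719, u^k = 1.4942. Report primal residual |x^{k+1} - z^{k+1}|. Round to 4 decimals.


ADMM iteration with rho = 2.0, z^k = 0.0719, u^k = 1.4942
Step 1: x-update.
Minimize 5*x^2 - 12*x + (2.0/2)*(x - 0.0719 + 1.4942)^2
FOC: (2*5 + 2.0)*x = 12 + 2.0*(0.0719 - 1.4942)
x^{k+1} = 0.763
Step 2: z-update.
Minimize 2*z^2 - 12*z + (2.0/2)*(0.763 - z + 1.4942)^2
FOC: (2*2 + 2.0)*z = 12 + 2.0*(0.763 + 1.4942)
z^{k+1} = 2.7524
Step 3: u-update.
u^{k+1} = 1.4942 + 0.763 - 2.7524 = -0.4952
Step 4: Primal residual = |0.763 - 2.7524| = 1.9894


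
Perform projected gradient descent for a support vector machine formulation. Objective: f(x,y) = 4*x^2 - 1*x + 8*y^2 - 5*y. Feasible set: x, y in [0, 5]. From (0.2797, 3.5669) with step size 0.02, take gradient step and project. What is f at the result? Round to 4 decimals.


Step 1: Compute gradient at (0.2797, 3.5669).
grad_x = 2*4*0.2797 - 1 = 1.2376
grad_y = 2*8*3.5669 - 5 = 52.0704
Step 2: Gradient step.
x_raw = 0.2797 - 0.02*1.2376 = 0.2549
y_raw = 3.5669 - 0.02*52.0704 = 2.5255
Step 3: Project onto [0, 5].
x_proj = clip(0.2549) = 0.2549
y_proj = clip(2.5255) = 2.5255
Step 4: Evaluate f.
f(0.2549, 2.5255) = 38.4025


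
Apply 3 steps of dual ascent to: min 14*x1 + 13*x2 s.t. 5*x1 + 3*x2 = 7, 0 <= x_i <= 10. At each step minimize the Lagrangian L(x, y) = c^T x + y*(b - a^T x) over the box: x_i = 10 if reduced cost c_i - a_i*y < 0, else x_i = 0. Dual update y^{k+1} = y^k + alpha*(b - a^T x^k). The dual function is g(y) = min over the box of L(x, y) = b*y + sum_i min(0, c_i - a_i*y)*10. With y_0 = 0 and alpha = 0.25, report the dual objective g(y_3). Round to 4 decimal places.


Dual ascent for LP: min 14*x1 + 13*x2, 5*x1 + 3*x2 = 7, 0 <= x_i <= 10
Step 1: y^k = 0.0, reduced costs: (14.0, 13.0)
  x^k = (0.0, 0.0), subgradient = b - a^T x = 7.0
  y^{k+1} = 0.0 + 0.25*7.0 = 1.75
Step 2: y^k = 1.75, reduced costs: (5.25, 7.75)
  x^k = (0.0, 0.0), subgradient = b - a^T x = 7.0
  y^{k+1} = 1.75 + 0.25*7.0 = 3.5
Step 3: y^k = 3.5, reduced costs: (-3.5, 2.5)
  x^k = (10.0, 0.0), subgradient = b - a^T x = -43.0
  y^{k+1} = 3.5 + 0.25*-43.0 = -7.25
Dual objective at y_3 = -7.25: reduced costs (50.25, 34.75), box minimizer x = (0.0, 0.0)
g(y_3) = b*y + (c1 - a1*y)*x1 + (c2 - a2*y)*x2 = 7*(-7.25) + 50.25*0.0 + 34.75*0.0 = -50.75 + 0.0 + 0.0 = -50.75


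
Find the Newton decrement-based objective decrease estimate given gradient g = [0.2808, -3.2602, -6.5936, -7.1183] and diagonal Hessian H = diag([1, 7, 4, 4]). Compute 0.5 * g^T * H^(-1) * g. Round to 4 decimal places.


Step 1: H is diagonal, so H^(-1) * g = [0.2808, -0.4657, -1.6484, -1.7796].
Step 2: g^T H^(-1) g = sum_i g_i^2 / H_ii
  = (0.2808)^2/1 + (-3.2602)^2/7 + (-6.5936)^2/4 + (-7.1183)^2/4
  = 0.0788 + 1.5184 + 10.8689 + 12.6675 = 25.1337
Step 3: Objective decrease = 0.5 * g^T H^(-1) g = 12.5669


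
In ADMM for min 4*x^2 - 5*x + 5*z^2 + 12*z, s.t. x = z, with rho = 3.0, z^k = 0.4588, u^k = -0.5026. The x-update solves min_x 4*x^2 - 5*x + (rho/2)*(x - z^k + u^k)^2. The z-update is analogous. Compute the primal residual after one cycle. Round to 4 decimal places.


ADMM iteration with rho = 3.0, z^k = 0.4588, u^k = -0.5026
Step 1: x-update.
Minimize 4*x^2 - 5*x + (3.0/2)*(x - 0.4588 - 0.5026)^2
FOC: (2*4 + 3.0)*x = 5 + 3.0*(0.4588 + 0.5026)
x^{k+1} = 0.7167
Step 2: z-update.
Minimize 5*z^2 + 12*z + (3.0/2)*(0.7167 - z - 0.5026)^2
FOC: (2*5 + 3.0)*z = -12 + 3.0*(0.7167 - 0.5026)
z^{k+1} = -0.8737
Step 3: u-update.
u^{k+1} = -0.5026 + 0.7167 + 0.8737 = 1.0878
Step 4: Primal residual = |0.7167 + 0.8737| = 1.5904


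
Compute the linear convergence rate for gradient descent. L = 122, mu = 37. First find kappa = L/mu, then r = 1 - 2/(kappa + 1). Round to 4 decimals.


Step 1: Compute the condition number.
kappa = L/mu = 122/37 = 3.2973
Step 2: Compute the convergence rate.
r = 1 - 2/(kappa + 1) = 1 - 2*mu/(L + mu) = (L - mu)/(L + mu) = 85/159 = 0.5346
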